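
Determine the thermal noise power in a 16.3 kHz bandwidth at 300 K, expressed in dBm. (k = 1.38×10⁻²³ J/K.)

−131.7 dBm

P_n = kTB = 1.38×10⁻²³ × 300 × 1.63×10⁴ = 6.75×10⁻¹⁷ W
In dBm: 10 log₁₀(6.75×10⁻¹⁷ / 10⁻³) = −131.7 dBm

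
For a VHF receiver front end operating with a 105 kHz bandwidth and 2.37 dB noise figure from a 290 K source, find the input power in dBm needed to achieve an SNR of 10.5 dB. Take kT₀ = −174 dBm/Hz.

−110.9 dBm

Sensitivity = −174 + 10 log₁₀(B) + NF + SNR_min
= −174 + 50.21 + 2.37 + 10.5
= −110.92 dBm → −110.9 dBm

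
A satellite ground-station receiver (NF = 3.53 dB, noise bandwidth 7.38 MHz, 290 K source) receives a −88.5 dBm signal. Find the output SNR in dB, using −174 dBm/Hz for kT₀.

Noise floor: N = −174 + 10 log₁₀(B) + NF
10 log₁₀(7.38×10⁶) = 68.68 dB
N = −174 + 68.68 + 3.53 = −101.79 dBm
SNR = P_sig − N = −88.5 − (−101.79) = 13.29 dB → 13.3 dB

13.3 dB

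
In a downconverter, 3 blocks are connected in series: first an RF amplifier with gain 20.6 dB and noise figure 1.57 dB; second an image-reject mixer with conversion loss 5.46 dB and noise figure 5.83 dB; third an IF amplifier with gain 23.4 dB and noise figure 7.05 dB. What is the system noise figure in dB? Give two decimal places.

2.00 dB

Convert to linear (a loss of L dB is a gain of −L dB): F_i = 10^(NF_i/10), G_i = 10^(G_i,dB/10)
  Stage 1: F_1 = 10^(1.57/10) = 1.435, G_1 = 10^(20.6/10) = 114.8
  Stage 2: F_2 = 10^(5.83/10) = 3.828, G_2 = 10^(−5.46/10) = 0.2844
  Stage 3: F_3 = 10^(7.05/10) = 5.070, G_3 = 10^(23.4/10) = 218.8
Friis cascade:
  F = 1.435 + (3.828 − 1)/114.8 + (5.070 − 1)/32.66 = 1.585
NF = 10 log₁₀(1.585) = 2.00 dB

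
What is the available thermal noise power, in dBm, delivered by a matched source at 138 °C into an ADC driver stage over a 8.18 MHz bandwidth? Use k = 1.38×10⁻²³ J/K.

T = 138 °C + 273.15 = 411.15 K
P_n = kTB = 1.38×10⁻²³ × 411.15 × 8.18×10⁶ = 4.64×10⁻¹⁴ W
In dBm: 10 log₁₀(4.64×10⁻¹⁴ / 10⁻³) = −103.3 dBm

−103.3 dBm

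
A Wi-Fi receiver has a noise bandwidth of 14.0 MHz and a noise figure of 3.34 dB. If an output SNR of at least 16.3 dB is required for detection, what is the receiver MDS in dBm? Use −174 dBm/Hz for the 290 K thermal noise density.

Sensitivity = −174 + 10 log₁₀(B) + NF + SNR_min
= −174 + 71.46 + 3.34 + 16.3
= −82.90 dBm → −82.9 dBm

−82.9 dBm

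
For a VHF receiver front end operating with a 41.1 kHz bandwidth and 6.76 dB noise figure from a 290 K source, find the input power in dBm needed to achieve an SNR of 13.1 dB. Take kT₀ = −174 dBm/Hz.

−108.0 dBm

Sensitivity = −174 + 10 log₁₀(B) + NF + SNR_min
= −174 + 46.14 + 6.76 + 13.1
= −108.00 dBm → −108.0 dBm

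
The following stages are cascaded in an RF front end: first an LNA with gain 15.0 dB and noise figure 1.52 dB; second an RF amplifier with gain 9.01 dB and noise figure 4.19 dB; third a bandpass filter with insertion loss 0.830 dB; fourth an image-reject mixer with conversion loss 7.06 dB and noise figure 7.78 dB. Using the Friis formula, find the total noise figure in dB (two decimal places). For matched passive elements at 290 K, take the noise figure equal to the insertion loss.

1.75 dB

Convert to linear (a loss of L dB is a gain of −L dB): F_i = 10^(NF_i/10), G_i = 10^(G_i,dB/10)
  Stage 1: F_1 = 10^(1.52/10) = 1.419, G_1 = 10^(15.0/10) = 31.62
  Stage 2: F_2 = 10^(4.19/10) = 2.624, G_2 = 10^(9.01/10) = 7.962
  Stage 3: F_3 = 10^(0.830/10) = 1.211, G_3 = 10^(−0.830/10) = 0.8260
  Stage 4: F_4 = 10^(7.78/10) = 5.998, G_4 = 10^(−7.06/10) = 0.1968
Friis cascade:
  F = 1.419 + (2.624 − 1)/31.62 + (1.211 − 1)/251.8 + (5.998 − 1)/208.0 = 1.495
NF = 10 log₁₀(1.495) = 1.75 dB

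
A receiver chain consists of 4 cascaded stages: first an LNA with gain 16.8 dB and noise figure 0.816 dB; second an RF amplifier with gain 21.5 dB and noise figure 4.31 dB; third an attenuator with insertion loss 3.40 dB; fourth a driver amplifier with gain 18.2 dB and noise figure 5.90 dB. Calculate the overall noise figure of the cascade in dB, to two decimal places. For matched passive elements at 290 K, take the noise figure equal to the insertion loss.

0.95 dB

Convert to linear (a loss of L dB is a gain of −L dB): F_i = 10^(NF_i/10), G_i = 10^(G_i,dB/10)
  Stage 1: F_1 = 10^(0.816/10) = 1.207, G_1 = 10^(16.8/10) = 47.86
  Stage 2: F_2 = 10^(4.31/10) = 2.698, G_2 = 10^(21.5/10) = 141.3
  Stage 3: F_3 = 10^(3.40/10) = 2.188, G_3 = 10^(−3.40/10) = 0.4571
  Stage 4: F_4 = 10^(5.90/10) = 3.890, G_4 = 10^(18.2/10) = 66.07
Friis cascade:
  F = 1.207 + (2.698 − 1)/47.86 + (2.188 − 1)/6761 + (3.890 − 1)/3090 = 1.243
NF = 10 log₁₀(1.243) = 0.95 dB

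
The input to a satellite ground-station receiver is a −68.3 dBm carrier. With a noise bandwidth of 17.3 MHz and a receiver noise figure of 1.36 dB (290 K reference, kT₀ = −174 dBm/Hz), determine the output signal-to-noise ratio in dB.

Noise floor: N = −174 + 10 log₁₀(B) + NF
10 log₁₀(1.73×10⁷) = 72.38 dB
N = −174 + 72.38 + 1.36 = −100.26 dBm
SNR = P_sig − N = −68.3 − (−100.26) = 31.96 dB → 32.0 dB

32.0 dB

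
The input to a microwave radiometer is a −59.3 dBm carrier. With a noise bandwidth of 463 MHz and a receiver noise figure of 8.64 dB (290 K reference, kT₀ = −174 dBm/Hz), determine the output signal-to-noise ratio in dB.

19.4 dB

Noise floor: N = −174 + 10 log₁₀(B) + NF
10 log₁₀(4.63×10⁸) = 86.66 dB
N = −174 + 86.66 + 8.64 = −78.70 dBm
SNR = P_sig − N = −59.3 − (−78.70) = 19.40 dB → 19.4 dB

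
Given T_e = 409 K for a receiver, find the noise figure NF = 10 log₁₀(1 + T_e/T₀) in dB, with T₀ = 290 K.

F = 1 + T_e/T₀ = 1 + 409/290 = 2.41034
NF = 10 log₁₀(2.41034) = 3.82 dB

3.82 dB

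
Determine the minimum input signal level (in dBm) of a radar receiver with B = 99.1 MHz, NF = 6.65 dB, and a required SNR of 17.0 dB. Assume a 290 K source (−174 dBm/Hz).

Sensitivity = −174 + 10 log₁₀(B) + NF + SNR_min
= −174 + 79.96 + 6.65 + 17.0
= −70.39 dBm → −70.4 dBm

−70.4 dBm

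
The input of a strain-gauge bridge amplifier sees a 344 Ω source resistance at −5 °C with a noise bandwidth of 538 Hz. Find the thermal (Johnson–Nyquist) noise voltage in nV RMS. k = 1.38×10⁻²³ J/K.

52.3 nV

T = −5 °C + 273.15 = 268.15 K
V_n = √(4kTRB)
4kTRB = 4 × 1.38×10⁻²³ × 268.15 × 3.44×10² × 5.38×10² = 2.74×10⁻¹⁵ V²
V_n = √(2.74×10⁻¹⁵) = 5.23×10⁻⁸ V = 52.3 nV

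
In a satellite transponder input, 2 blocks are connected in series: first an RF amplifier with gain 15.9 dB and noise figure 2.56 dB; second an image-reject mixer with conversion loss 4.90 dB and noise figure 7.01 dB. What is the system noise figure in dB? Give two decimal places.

2.80 dB

Convert to linear (a loss of L dB is a gain of −L dB): F_i = 10^(NF_i/10), G_i = 10^(G_i,dB/10)
  Stage 1: F_1 = 10^(2.56/10) = 1.803, G_1 = 10^(15.9/10) = 38.90
  Stage 2: F_2 = 10^(7.01/10) = 5.023, G_2 = 10^(−4.90/10) = 0.3236
Friis cascade:
  F = 1.803 + (5.023 − 1)/38.90 = 1.906
NF = 10 log₁₀(1.906) = 2.80 dB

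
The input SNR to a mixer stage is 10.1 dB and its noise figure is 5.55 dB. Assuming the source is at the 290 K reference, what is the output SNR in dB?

By definition F = SNR_in/SNR_out, so in dB: SNR_out = SNR_in − NF
SNR_out = 10.1 − 5.55 = 4.55 dB

4.55 dB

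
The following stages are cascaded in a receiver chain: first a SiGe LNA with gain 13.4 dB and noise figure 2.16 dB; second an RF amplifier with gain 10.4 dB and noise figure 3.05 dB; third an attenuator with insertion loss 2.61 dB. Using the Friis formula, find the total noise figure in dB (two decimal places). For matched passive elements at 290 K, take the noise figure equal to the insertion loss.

2.29 dB

Convert to linear (a loss of L dB is a gain of −L dB): F_i = 10^(NF_i/10), G_i = 10^(G_i,dB/10)
  Stage 1: F_1 = 10^(2.16/10) = 1.644, G_1 = 10^(13.4/10) = 21.88
  Stage 2: F_2 = 10^(3.05/10) = 2.018, G_2 = 10^(10.4/10) = 10.96
  Stage 3: F_3 = 10^(2.61/10) = 1.824, G_3 = 10^(−2.61/10) = 0.5483
Friis cascade:
  F = 1.644 + (2.018 − 1)/21.88 + (1.824 − 1)/239.9 = 1.694
NF = 10 log₁₀(1.694) = 2.29 dB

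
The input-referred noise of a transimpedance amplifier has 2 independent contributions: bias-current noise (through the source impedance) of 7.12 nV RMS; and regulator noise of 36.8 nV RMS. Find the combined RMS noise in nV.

Uncorrelated sources add in power (mean-square): V_tot = √(ΣV_i²)
V_tot = √[(7.12×10⁻⁹)² + (3.68×10⁻⁸)²] = 3.75×10⁻⁸ V = 37.5 nV

37.5 nV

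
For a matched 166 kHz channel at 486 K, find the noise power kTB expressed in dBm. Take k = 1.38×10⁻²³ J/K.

P_n = kTB = 1.38×10⁻²³ × 486 × 1.66×10⁵ = 1.11×10⁻¹⁵ W
In dBm: 10 log₁₀(1.11×10⁻¹⁵ / 10⁻³) = −119.5 dBm

−119.5 dBm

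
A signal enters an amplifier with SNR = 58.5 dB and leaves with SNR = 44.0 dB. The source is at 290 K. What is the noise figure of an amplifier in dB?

14.5 dB

NF (dB) = SNR_in(dB) − SNR_out(dB) when the source is at T₀
NF = 58.5 − 44.0 = 14.5 dB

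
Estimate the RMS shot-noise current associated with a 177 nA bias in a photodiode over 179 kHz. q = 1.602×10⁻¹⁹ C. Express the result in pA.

101 pA

I_n = √(2qI·B)
2qI·B = 2 × 1.602×10⁻¹⁹ × 1.77×10⁻⁷ × 1.79×10⁵ = 1.02×10⁻²⁰ A²
I_n = √(1.02×10⁻²⁰) = 1.01×10⁻¹⁰ A = 101 pA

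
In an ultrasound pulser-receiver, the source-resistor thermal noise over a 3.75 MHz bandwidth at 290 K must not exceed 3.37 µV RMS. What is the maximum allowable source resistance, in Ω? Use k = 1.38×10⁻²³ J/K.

Johnson–Nyquist: V_n = √(4kTRB) ⇒ R = V_n² / (4kTB)
4kTB = 4 × 1.38×10⁻²³ × 290 × 3.75×10⁶ = 6.00×10⁻¹⁴
R = (3.37×10⁻⁶)² / 6.00×10⁻¹⁴ = 1.89×10² Ω = 189 Ω

189 Ω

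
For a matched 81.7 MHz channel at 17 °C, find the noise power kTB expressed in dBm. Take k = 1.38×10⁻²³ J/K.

T = 17 °C + 273.15 = 290.15 K
P_n = kTB = 1.38×10⁻²³ × 290.15 × 8.17×10⁷ = 3.27×10⁻¹³ W
In dBm: 10 log₁₀(3.27×10⁻¹³ / 10⁻³) = −94.9 dBm

−94.9 dBm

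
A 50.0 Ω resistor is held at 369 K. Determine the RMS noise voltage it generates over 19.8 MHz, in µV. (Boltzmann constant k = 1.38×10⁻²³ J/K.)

4.49 µV

V_n = √(4kTRB)
4kTRB = 4 × 1.38×10⁻²³ × 369 × 5.00×10¹ × 1.98×10⁷ = 2.02×10⁻¹¹ V²
V_n = √(2.02×10⁻¹¹) = 4.49×10⁻⁶ V = 4.49 µV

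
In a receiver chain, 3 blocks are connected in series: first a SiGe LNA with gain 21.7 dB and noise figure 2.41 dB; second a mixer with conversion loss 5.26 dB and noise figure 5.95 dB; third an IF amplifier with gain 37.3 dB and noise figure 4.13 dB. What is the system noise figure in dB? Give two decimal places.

2.55 dB

Convert to linear (a loss of L dB is a gain of −L dB): F_i = 10^(NF_i/10), G_i = 10^(G_i,dB/10)
  Stage 1: F_1 = 10^(2.41/10) = 1.742, G_1 = 10^(21.7/10) = 147.9
  Stage 2: F_2 = 10^(5.95/10) = 3.936, G_2 = 10^(−5.26/10) = 0.2979
  Stage 3: F_3 = 10^(4.13/10) = 2.588, G_3 = 10^(37.3/10) = 5370
Friis cascade:
  F = 1.742 + (3.936 − 1)/147.9 + (2.588 − 1)/44.06 = 1.798
NF = 10 log₁₀(1.798) = 2.55 dB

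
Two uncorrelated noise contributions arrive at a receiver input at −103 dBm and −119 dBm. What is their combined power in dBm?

−102.9 dBm

Convert to linear, add, convert back:
P₁ = 5.01×10⁻¹⁴ W, P₂ = 1.26×10⁻¹⁵ W
P_tot = 5.14×10⁻¹⁴ W → 10 log₁₀(P_tot / 10⁻³) = −102.9 dBm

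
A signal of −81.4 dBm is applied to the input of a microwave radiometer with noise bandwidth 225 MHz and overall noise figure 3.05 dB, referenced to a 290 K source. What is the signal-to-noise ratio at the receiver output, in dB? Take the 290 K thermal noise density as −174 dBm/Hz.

Noise floor: N = −174 + 10 log₁₀(B) + NF
10 log₁₀(2.25×10⁸) = 83.52 dB
N = −174 + 83.52 + 3.05 = −87.43 dBm
SNR = P_sig − N = −81.4 − (−87.43) = 6.03 dB → 6.0 dB

6.0 dB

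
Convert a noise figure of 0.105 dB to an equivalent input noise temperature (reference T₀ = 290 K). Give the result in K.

F = 10^(0.105/10) = 1.02447
T_e = (F − 1)·T₀ = (1.02447 − 1) × 290 = 7.10 K

7.10 K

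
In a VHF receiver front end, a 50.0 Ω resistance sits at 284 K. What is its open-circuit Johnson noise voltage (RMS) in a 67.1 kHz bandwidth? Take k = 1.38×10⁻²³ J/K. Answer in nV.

V_n = √(4kTRB)
4kTRB = 4 × 1.38×10⁻²³ × 284 × 5.00×10¹ × 6.71×10⁴ = 5.26×10⁻¹⁴ V²
V_n = √(5.26×10⁻¹⁴) = 2.29×10⁻⁷ V = 229 nV

229 nV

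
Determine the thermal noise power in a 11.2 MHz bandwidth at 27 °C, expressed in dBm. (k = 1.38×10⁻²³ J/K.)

T = 27 °C + 273.15 = 300.15 K
P_n = kTB = 1.38×10⁻²³ × 300.15 × 1.12×10⁷ = 4.64×10⁻¹⁴ W
In dBm: 10 log₁₀(4.64×10⁻¹⁴ / 10⁻³) = −103.3 dBm

−103.3 dBm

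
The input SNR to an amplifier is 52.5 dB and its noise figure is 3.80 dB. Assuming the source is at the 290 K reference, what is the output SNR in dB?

48.70 dB

By definition F = SNR_in/SNR_out, so in dB: SNR_out = SNR_in − NF
SNR_out = 52.5 − 3.80 = 48.70 dB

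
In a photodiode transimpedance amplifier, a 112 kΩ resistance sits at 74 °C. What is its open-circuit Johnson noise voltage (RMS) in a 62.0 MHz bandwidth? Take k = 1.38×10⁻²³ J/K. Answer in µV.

T = 74 °C + 273.15 = 347.15 K
V_n = √(4kTRB)
4kTRB = 4 × 1.38×10⁻²³ × 347.15 × 1.12×10⁵ × 6.20×10⁷ = 1.33×10⁻⁷ V²
V_n = √(1.33×10⁻⁷) = 3.65×10⁻⁴ V = 365 µV

365 µV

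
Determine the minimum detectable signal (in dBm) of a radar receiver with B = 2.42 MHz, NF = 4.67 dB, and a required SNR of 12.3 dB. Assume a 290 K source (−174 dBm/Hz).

Sensitivity = −174 + 10 log₁₀(B) + NF + SNR_min
= −174 + 63.84 + 4.67 + 12.3
= −93.19 dBm → −93.2 dBm

−93.2 dBm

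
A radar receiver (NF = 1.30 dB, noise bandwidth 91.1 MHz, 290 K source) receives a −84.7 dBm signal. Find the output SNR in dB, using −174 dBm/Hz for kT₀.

8.4 dB

Noise floor: N = −174 + 10 log₁₀(B) + NF
10 log₁₀(9.11×10⁷) = 79.6 dB
N = −174 + 79.6 + 1.30 = −93.10 dBm
SNR = P_sig − N = −84.7 − (−93.10) = 8.40 dB → 8.4 dB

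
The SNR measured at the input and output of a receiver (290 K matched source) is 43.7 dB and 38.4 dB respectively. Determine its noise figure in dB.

NF (dB) = SNR_in(dB) − SNR_out(dB) when the source is at T₀
NF = 43.7 − 38.4 = 5.3 dB

5.3 dB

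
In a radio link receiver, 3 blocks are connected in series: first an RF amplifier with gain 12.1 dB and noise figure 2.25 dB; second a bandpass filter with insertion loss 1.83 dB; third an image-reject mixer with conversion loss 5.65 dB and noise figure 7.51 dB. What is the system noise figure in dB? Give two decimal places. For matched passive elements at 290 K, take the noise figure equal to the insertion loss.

3.32 dB

Convert to linear (a loss of L dB is a gain of −L dB): F_i = 10^(NF_i/10), G_i = 10^(G_i,dB/10)
  Stage 1: F_1 = 10^(2.25/10) = 1.679, G_1 = 10^(12.1/10) = 16.22
  Stage 2: F_2 = 10^(1.83/10) = 1.524, G_2 = 10^(−1.83/10) = 0.6561
  Stage 3: F_3 = 10^(7.51/10) = 5.636, G_3 = 10^(−5.65/10) = 0.2723
Friis cascade:
  F = 1.679 + (1.524 − 1)/16.22 + (5.636 − 1)/10.64 = 2.147
NF = 10 log₁₀(2.147) = 3.32 dB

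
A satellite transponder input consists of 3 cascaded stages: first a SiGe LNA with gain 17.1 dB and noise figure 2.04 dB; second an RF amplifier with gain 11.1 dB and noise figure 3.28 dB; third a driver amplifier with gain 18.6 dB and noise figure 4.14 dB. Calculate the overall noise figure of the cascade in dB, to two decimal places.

Convert to linear (a loss of L dB is a gain of −L dB): F_i = 10^(NF_i/10), G_i = 10^(G_i,dB/10)
  Stage 1: F_1 = 10^(2.04/10) = 1.600, G_1 = 10^(17.1/10) = 51.29
  Stage 2: F_2 = 10^(3.28/10) = 2.128, G_2 = 10^(11.1/10) = 12.88
  Stage 3: F_3 = 10^(4.14/10) = 2.594, G_3 = 10^(18.6/10) = 72.44
Friis cascade:
  F = 1.600 + (2.128 − 1)/51.29 + (2.594 − 1)/660.7 = 1.624
NF = 10 log₁₀(1.624) = 2.11 dB

2.11 dB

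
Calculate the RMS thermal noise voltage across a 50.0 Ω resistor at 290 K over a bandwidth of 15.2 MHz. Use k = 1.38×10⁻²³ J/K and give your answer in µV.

3.49 µV

V_n = √(4kTRB)
4kTRB = 4 × 1.38×10⁻²³ × 290 × 5.00×10¹ × 1.52×10⁷ = 1.22×10⁻¹¹ V²
V_n = √(1.22×10⁻¹¹) = 3.49×10⁻⁶ V = 3.49 µV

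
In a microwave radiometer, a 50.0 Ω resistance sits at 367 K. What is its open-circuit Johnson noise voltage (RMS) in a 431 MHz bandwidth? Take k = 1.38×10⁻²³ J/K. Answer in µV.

V_n = √(4kTRB)
4kTRB = 4 × 1.38×10⁻²³ × 367 × 5.00×10¹ × 4.31×10⁸ = 4.37×10⁻¹⁰ V²
V_n = √(4.37×10⁻¹⁰) = 2.09×10⁻⁵ V = 20.9 µV

20.9 µV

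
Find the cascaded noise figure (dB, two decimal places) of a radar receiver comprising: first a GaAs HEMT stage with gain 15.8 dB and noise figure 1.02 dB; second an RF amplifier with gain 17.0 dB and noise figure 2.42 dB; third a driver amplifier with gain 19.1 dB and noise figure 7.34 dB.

Convert to linear (a loss of L dB is a gain of −L dB): F_i = 10^(NF_i/10), G_i = 10^(G_i,dB/10)
  Stage 1: F_1 = 10^(1.02/10) = 1.265, G_1 = 10^(15.8/10) = 38.02
  Stage 2: F_2 = 10^(2.42/10) = 1.746, G_2 = 10^(17.0/10) = 50.12
  Stage 3: F_3 = 10^(7.34/10) = 5.420, G_3 = 10^(19.1/10) = 81.28
Friis cascade:
  F = 1.265 + (1.746 − 1)/38.02 + (5.420 − 1)/1905 = 1.287
NF = 10 log₁₀(1.287) = 1.09 dB

1.09 dB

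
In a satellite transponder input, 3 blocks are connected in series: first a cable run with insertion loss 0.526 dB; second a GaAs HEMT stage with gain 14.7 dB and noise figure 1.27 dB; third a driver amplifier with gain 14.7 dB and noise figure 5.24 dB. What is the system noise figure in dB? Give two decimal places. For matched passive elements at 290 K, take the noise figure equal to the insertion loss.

Convert to linear (a loss of L dB is a gain of −L dB): F_i = 10^(NF_i/10), G_i = 10^(G_i,dB/10)
  Stage 1: F_1 = 10^(0.526/10) = 1.129, G_1 = 10^(−0.526/10) = 0.8859
  Stage 2: F_2 = 10^(1.27/10) = 1.340, G_2 = 10^(14.7/10) = 29.51
  Stage 3: F_3 = 10^(5.24/10) = 3.342, G_3 = 10^(14.7/10) = 29.51
Friis cascade:
  F = 1.129 + (1.340 − 1)/0.8859 + (3.342 − 1)/26.15 = 1.602
NF = 10 log₁₀(1.602) = 2.05 dB

2.05 dB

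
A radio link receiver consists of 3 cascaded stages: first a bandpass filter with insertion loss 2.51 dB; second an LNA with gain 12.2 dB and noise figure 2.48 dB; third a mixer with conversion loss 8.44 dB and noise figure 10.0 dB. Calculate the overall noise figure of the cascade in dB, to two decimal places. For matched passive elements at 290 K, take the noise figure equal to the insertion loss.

6.15 dB

Convert to linear (a loss of L dB is a gain of −L dB): F_i = 10^(NF_i/10), G_i = 10^(G_i,dB/10)
  Stage 1: F_1 = 10^(2.51/10) = 1.782, G_1 = 10^(−2.51/10) = 0.5610
  Stage 2: F_2 = 10^(2.48/10) = 1.770, G_2 = 10^(12.2/10) = 16.60
  Stage 3: F_3 = 10^(10.0/10) = 10.00, G_3 = 10^(−8.44/10) = 0.1432
Friis cascade:
  F = 1.782 + (1.770 − 1)/0.5610 + (10.00 − 1)/9.311 = 4.122
NF = 10 log₁₀(4.122) = 6.15 dB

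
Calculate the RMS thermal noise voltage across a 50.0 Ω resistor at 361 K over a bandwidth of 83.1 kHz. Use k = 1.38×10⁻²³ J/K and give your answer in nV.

288 nV

V_n = √(4kTRB)
4kTRB = 4 × 1.38×10⁻²³ × 361 × 5.00×10¹ × 8.31×10⁴ = 8.28×10⁻¹⁴ V²
V_n = √(8.28×10⁻¹⁴) = 2.88×10⁻⁷ V = 288 nV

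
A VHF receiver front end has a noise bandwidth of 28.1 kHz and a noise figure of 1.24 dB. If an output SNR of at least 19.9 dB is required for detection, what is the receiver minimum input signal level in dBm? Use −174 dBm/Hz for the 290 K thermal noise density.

Sensitivity = −174 + 10 log₁₀(B) + NF + SNR_min
= −174 + 44.49 + 1.24 + 19.9
= −108.37 dBm → −108.4 dBm

−108.4 dBm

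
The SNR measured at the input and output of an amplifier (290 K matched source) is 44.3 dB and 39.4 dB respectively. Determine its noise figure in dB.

4.9 dB

NF (dB) = SNR_in(dB) − SNR_out(dB) when the source is at T₀
NF = 44.3 − 39.4 = 4.9 dB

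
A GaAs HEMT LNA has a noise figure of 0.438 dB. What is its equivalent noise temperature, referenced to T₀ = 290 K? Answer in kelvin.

F = 10^(0.438/10) = 1.10611
T_e = (F − 1)·T₀ = (1.10611 − 1) × 290 = 30.8 K

30.8 K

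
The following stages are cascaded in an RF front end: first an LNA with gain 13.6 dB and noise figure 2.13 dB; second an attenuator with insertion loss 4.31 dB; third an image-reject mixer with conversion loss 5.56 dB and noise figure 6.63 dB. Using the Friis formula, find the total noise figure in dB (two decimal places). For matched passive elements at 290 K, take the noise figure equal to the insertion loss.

Convert to linear (a loss of L dB is a gain of −L dB): F_i = 10^(NF_i/10), G_i = 10^(G_i,dB/10)
  Stage 1: F_1 = 10^(2.13/10) = 1.633, G_1 = 10^(13.6/10) = 22.91
  Stage 2: F_2 = 10^(4.31/10) = 2.698, G_2 = 10^(−4.31/10) = 0.3707
  Stage 3: F_3 = 10^(6.63/10) = 4.603, G_3 = 10^(−5.56/10) = 0.2780
Friis cascade:
  F = 1.633 + (2.698 − 1)/22.91 + (4.603 − 1)/8.492 = 2.131
NF = 10 log₁₀(2.131) = 3.29 dB

3.29 dB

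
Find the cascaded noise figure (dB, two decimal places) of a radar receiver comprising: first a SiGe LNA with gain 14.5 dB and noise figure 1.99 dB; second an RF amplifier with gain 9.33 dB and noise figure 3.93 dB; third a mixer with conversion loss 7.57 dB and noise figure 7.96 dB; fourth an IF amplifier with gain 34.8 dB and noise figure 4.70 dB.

2.31 dB

Convert to linear (a loss of L dB is a gain of −L dB): F_i = 10^(NF_i/10), G_i = 10^(G_i,dB/10)
  Stage 1: F_1 = 10^(1.99/10) = 1.581, G_1 = 10^(14.5/10) = 28.18
  Stage 2: F_2 = 10^(3.93/10) = 2.472, G_2 = 10^(9.33/10) = 8.570
  Stage 3: F_3 = 10^(7.96/10) = 6.252, G_3 = 10^(−7.57/10) = 0.1750
  Stage 4: F_4 = 10^(4.70/10) = 2.951, G_4 = 10^(34.8/10) = 3020
Friis cascade:
  F = 1.581 + (2.472 − 1)/28.18 + (6.252 − 1)/241.5 + (2.951 − 1)/42.27 = 1.701
NF = 10 log₁₀(1.701) = 2.31 dB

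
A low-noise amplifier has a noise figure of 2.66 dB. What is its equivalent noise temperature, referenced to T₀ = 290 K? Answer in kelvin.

F = 10^(2.66/10) = 1.84502
T_e = (F − 1)·T₀ = (1.84502 − 1) × 290 = 245 K

245 K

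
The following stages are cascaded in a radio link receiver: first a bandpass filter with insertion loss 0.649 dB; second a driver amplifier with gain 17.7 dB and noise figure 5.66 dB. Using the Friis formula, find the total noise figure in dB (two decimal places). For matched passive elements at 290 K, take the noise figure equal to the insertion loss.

6.31 dB

Convert to linear (a loss of L dB is a gain of −L dB): F_i = 10^(NF_i/10), G_i = 10^(G_i,dB/10)
  Stage 1: F_1 = 10^(0.649/10) = 1.161, G_1 = 10^(−0.649/10) = 0.8612
  Stage 2: F_2 = 10^(5.66/10) = 3.681, G_2 = 10^(17.7/10) = 58.88
Friis cascade:
  F = 1.161 + (3.681 − 1)/0.8612 = 4.275
NF = 10 log₁₀(4.275) = 6.31 dB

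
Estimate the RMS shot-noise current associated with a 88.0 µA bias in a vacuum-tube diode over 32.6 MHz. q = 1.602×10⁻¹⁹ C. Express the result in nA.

30.3 nA

I_n = √(2qI·B)
2qI·B = 2 × 1.602×10⁻¹⁹ × 8.80×10⁻⁵ × 3.26×10⁷ = 9.19×10⁻¹⁶ A²
I_n = √(9.19×10⁻¹⁶) = 3.03×10⁻⁸ A = 30.3 nA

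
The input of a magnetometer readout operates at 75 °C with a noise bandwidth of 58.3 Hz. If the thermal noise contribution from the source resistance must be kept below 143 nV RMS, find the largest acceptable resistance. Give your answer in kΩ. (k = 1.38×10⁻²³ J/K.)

18.3 kΩ

T = 75 °C + 273.15 = 348.15 K
Johnson–Nyquist: V_n = √(4kTRB) ⇒ R = V_n² / (4kTB)
4kTB = 4 × 1.38×10⁻²³ × 348.15 × 5.83×10¹ = 1.12×10⁻¹⁸
R = (1.43×10⁻⁷)² / 1.12×10⁻¹⁸ = 1.83×10⁴ Ω = 18.3 kΩ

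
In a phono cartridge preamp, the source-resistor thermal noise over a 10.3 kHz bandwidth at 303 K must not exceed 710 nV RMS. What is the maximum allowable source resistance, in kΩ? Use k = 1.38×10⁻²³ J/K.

2.93 kΩ

Johnson–Nyquist: V_n = √(4kTRB) ⇒ R = V_n² / (4kTB)
4kTB = 4 × 1.38×10⁻²³ × 303 × 1.03×10⁴ = 1.72×10⁻¹⁶
R = (7.10×10⁻⁷)² / 1.72×10⁻¹⁶ = 2.93×10³ Ω = 2.93 kΩ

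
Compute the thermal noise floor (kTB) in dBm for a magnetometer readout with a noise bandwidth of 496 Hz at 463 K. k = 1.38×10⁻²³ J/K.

P_n = kTB = 1.38×10⁻²³ × 463 × 4.96×10² = 3.17×10⁻¹⁸ W
In dBm: 10 log₁₀(3.17×10⁻¹⁸ / 10⁻³) = −145.0 dBm

−145.0 dBm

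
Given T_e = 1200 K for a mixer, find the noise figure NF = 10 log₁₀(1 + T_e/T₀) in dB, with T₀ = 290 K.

7.11 dB

F = 1 + T_e/T₀ = 1 + 1200/290 = 5.13793
NF = 10 log₁₀(5.13793) = 7.11 dB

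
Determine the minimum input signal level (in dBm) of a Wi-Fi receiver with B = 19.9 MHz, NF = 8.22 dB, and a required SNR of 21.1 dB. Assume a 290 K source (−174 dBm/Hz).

−71.7 dBm

Sensitivity = −174 + 10 log₁₀(B) + NF + SNR_min
= −174 + 72.99 + 8.22 + 21.1
= −71.69 dBm → −71.7 dBm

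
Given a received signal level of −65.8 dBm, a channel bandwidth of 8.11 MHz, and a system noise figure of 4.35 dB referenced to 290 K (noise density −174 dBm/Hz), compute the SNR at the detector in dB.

34.8 dB

Noise floor: N = −174 + 10 log₁₀(B) + NF
10 log₁₀(8.11×10⁶) = 69.09 dB
N = −174 + 69.09 + 4.35 = −100.56 dBm
SNR = P_sig − N = −65.8 − (−100.56) = 34.76 dB → 34.8 dB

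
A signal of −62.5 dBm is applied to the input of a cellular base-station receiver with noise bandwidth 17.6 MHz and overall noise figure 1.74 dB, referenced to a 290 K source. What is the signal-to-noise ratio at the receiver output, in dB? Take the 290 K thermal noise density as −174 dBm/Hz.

37.3 dB

Noise floor: N = −174 + 10 log₁₀(B) + NF
10 log₁₀(1.76×10⁷) = 72.46 dB
N = −174 + 72.46 + 1.74 = −99.80 dBm
SNR = P_sig − N = −62.5 − (−99.80) = 37.30 dB → 37.3 dB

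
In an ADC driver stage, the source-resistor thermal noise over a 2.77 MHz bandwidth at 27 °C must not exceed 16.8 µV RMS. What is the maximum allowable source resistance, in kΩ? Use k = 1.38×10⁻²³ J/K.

6.15 kΩ

T = 27 °C + 273.15 = 300.15 K
Johnson–Nyquist: V_n = √(4kTRB) ⇒ R = V_n² / (4kTB)
4kTB = 4 × 1.38×10⁻²³ × 300.15 × 2.77×10⁶ = 4.59×10⁻¹⁴
R = (1.68×10⁻⁵)² / 4.59×10⁻¹⁴ = 6.15×10³ Ω = 6.15 kΩ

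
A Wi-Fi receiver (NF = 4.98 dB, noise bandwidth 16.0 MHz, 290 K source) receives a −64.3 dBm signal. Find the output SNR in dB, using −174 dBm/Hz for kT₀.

Noise floor: N = −174 + 10 log₁₀(B) + NF
10 log₁₀(1.60×10⁷) = 72.04 dB
N = −174 + 72.04 + 4.98 = −96.98 dBm
SNR = P_sig − N = −64.3 − (−96.98) = 32.68 dB → 32.7 dB

32.7 dB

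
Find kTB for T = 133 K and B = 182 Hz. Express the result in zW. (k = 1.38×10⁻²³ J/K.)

P_n = kTB = 1.38×10⁻²³ × 133 × 1.82×10² = 3.34×10⁻¹⁹ W = 334 zW

334 zW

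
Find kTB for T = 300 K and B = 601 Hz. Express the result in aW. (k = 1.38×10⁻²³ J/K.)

P_n = kTB = 1.38×10⁻²³ × 300 × 6.01×10² = 2.49×10⁻¹⁸ W = 2.49 aW

2.49 aW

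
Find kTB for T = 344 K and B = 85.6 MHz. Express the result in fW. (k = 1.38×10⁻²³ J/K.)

406 fW

P_n = kTB = 1.38×10⁻²³ × 344 × 8.56×10⁷ = 4.06×10⁻¹³ W = 406 fW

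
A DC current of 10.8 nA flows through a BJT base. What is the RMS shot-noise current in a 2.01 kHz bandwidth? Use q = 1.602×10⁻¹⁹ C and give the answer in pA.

I_n = √(2qI·B)
2qI·B = 2 × 1.602×10⁻¹⁹ × 1.08×10⁻⁸ × 2.01×10³ = 6.96×10⁻²⁴ A²
I_n = √(6.96×10⁻²⁴) = 2.64×10⁻¹² A = 2.64 pA

2.64 pA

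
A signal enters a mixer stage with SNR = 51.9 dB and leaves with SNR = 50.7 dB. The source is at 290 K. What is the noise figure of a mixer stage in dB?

1.2 dB

NF (dB) = SNR_in(dB) − SNR_out(dB) when the source is at T₀
NF = 51.9 − 50.7 = 1.2 dB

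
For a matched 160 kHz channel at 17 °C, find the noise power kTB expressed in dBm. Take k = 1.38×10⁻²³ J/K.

−121.9 dBm

T = 17 °C + 273.15 = 290.15 K
P_n = kTB = 1.38×10⁻²³ × 290.15 × 1.60×10⁵ = 6.41×10⁻¹⁶ W
In dBm: 10 log₁₀(6.41×10⁻¹⁶ / 10⁻³) = −121.9 dBm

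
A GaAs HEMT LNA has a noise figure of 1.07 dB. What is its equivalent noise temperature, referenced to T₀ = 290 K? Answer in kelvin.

F = 10^(1.07/10) = 1.27938
T_e = (F − 1)·T₀ = (1.27938 − 1) × 290 = 81.0 K

81.0 K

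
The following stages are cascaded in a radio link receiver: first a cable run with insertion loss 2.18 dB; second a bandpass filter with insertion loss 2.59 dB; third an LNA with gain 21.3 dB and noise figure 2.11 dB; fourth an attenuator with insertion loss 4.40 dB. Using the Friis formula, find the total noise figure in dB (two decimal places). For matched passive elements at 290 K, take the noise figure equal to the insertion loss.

Convert to linear (a loss of L dB is a gain of −L dB): F_i = 10^(NF_i/10), G_i = 10^(G_i,dB/10)
  Stage 1: F_1 = 10^(2.18/10) = 1.652, G_1 = 10^(−2.18/10) = 0.6053
  Stage 2: F_2 = 10^(2.59/10) = 1.816, G_2 = 10^(−2.59/10) = 0.5508
  Stage 3: F_3 = 10^(2.11/10) = 1.626, G_3 = 10^(21.3/10) = 134.9
  Stage 4: F_4 = 10^(4.40/10) = 2.754, G_4 = 10^(−4.40/10) = 0.3631
Friis cascade:
  F = 1.652 + (1.816 − 1)/0.6053 + (1.626 − 1)/0.3334 + (2.754 − 1)/44.98 = 4.914
NF = 10 log₁₀(4.914) = 6.91 dB

6.91 dB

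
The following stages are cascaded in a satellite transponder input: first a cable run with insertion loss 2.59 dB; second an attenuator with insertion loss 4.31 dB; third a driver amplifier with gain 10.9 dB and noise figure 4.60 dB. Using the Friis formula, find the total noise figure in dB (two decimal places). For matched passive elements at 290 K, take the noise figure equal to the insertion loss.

11.50 dB

Convert to linear (a loss of L dB is a gain of −L dB): F_i = 10^(NF_i/10), G_i = 10^(G_i,dB/10)
  Stage 1: F_1 = 10^(2.59/10) = 1.816, G_1 = 10^(−2.59/10) = 0.5508
  Stage 2: F_2 = 10^(4.31/10) = 2.698, G_2 = 10^(−4.31/10) = 0.3707
  Stage 3: F_3 = 10^(4.60/10) = 2.884, G_3 = 10^(10.9/10) = 12.30
Friis cascade:
  F = 1.816 + (2.698 − 1)/0.5508 + (2.884 − 1)/0.2042 = 14.13
NF = 10 log₁₀(14.13) = 11.50 dB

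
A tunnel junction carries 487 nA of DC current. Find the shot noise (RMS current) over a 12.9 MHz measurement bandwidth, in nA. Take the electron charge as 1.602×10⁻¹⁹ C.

1.42 nA

I_n = √(2qI·B)
2qI·B = 2 × 1.602×10⁻¹⁹ × 4.87×10⁻⁷ × 1.29×10⁷ = 2.01×10⁻¹⁸ A²
I_n = √(2.01×10⁻¹⁸) = 1.42×10⁻⁹ A = 1.42 nA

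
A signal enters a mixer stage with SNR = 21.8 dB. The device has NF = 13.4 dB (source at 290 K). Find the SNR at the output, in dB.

8.4 dB

By definition F = SNR_in/SNR_out, so in dB: SNR_out = SNR_in − NF
SNR_out = 21.8 − 13.4 = 8.4 dB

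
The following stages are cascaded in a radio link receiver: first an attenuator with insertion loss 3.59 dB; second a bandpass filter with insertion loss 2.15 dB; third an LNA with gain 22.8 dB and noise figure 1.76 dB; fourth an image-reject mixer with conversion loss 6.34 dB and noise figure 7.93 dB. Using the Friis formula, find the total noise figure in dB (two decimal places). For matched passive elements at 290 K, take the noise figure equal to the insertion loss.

Convert to linear (a loss of L dB is a gain of −L dB): F_i = 10^(NF_i/10), G_i = 10^(G_i,dB/10)
  Stage 1: F_1 = 10^(3.59/10) = 2.286, G_1 = 10^(−3.59/10) = 0.4375
  Stage 2: F_2 = 10^(2.15/10) = 1.641, G_2 = 10^(−2.15/10) = 0.6095
  Stage 3: F_3 = 10^(1.76/10) = 1.500, G_3 = 10^(22.8/10) = 190.5
  Stage 4: F_4 = 10^(7.93/10) = 6.209, G_4 = 10^(−6.34/10) = 0.2323
Friis cascade:
  F = 2.286 + (1.641 − 1)/0.4375 + (1.500 − 1)/0.2667 + (6.209 − 1)/50.82 = 5.726
NF = 10 log₁₀(5.726) = 7.58 dB

7.58 dB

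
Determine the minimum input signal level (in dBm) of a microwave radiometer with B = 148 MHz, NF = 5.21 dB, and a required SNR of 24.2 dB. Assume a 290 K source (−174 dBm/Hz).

−62.9 dBm

Sensitivity = −174 + 10 log₁₀(B) + NF + SNR_min
= −174 + 81.7 + 5.21 + 24.2
= −62.89 dBm → −62.9 dBm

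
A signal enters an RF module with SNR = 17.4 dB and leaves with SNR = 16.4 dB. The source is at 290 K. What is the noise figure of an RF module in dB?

1.0 dB

NF (dB) = SNR_in(dB) − SNR_out(dB) when the source is at T₀
NF = 17.4 − 16.4 = 1.0 dB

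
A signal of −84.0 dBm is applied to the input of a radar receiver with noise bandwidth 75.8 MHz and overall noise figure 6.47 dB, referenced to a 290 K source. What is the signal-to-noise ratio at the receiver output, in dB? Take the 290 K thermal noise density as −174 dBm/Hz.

Noise floor: N = −174 + 10 log₁₀(B) + NF
10 log₁₀(7.58×10⁷) = 78.8 dB
N = −174 + 78.8 + 6.47 = −88.73 dBm
SNR = P_sig − N = −84.0 − (−88.73) = 4.73 dB → 4.7 dB

4.7 dB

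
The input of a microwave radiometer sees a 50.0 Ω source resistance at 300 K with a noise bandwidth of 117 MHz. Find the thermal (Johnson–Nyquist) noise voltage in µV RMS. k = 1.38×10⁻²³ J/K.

9.84 µV

V_n = √(4kTRB)
4kTRB = 4 × 1.38×10⁻²³ × 300 × 5.00×10¹ × 1.17×10⁸ = 9.69×10⁻¹¹ V²
V_n = √(9.69×10⁻¹¹) = 9.84×10⁻⁶ V = 9.84 µV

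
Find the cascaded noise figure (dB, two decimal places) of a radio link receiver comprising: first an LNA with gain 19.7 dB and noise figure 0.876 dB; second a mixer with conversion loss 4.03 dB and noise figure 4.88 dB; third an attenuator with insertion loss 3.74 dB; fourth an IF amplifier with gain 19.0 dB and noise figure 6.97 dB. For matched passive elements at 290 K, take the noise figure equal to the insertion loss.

Convert to linear (a loss of L dB is a gain of −L dB): F_i = 10^(NF_i/10), G_i = 10^(G_i,dB/10)
  Stage 1: F_1 = 10^(0.876/10) = 1.223, G_1 = 10^(19.7/10) = 93.33
  Stage 2: F_2 = 10^(4.88/10) = 3.076, G_2 = 10^(−4.03/10) = 0.3954
  Stage 3: F_3 = 10^(3.74/10) = 2.366, G_3 = 10^(−3.74/10) = 0.4227
  Stage 4: F_4 = 10^(6.97/10) = 4.977, G_4 = 10^(19.0/10) = 79.43
Friis cascade:
  F = 1.223 + (3.076 − 1)/93.33 + (2.366 − 1)/36.90 + (4.977 − 1)/15.60 = 1.538
NF = 10 log₁₀(1.538) = 1.87 dB

1.87 dB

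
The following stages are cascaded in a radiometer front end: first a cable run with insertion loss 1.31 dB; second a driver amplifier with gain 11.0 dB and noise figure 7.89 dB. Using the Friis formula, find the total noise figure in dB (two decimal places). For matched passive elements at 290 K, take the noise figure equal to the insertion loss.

Convert to linear (a loss of L dB is a gain of −L dB): F_i = 10^(NF_i/10), G_i = 10^(G_i,dB/10)
  Stage 1: F_1 = 10^(1.31/10) = 1.352, G_1 = 10^(−1.31/10) = 0.7396
  Stage 2: F_2 = 10^(7.89/10) = 6.152, G_2 = 10^(11.0/10) = 12.59
Friis cascade:
  F = 1.352 + (6.152 − 1)/0.7396 = 8.318
NF = 10 log₁₀(8.318) = 9.20 dB

9.20 dB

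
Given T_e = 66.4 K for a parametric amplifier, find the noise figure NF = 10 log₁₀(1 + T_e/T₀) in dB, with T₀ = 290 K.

F = 1 + T_e/T₀ = 1 + 66.4/290 = 1.22897
NF = 10 log₁₀(1.22897) = 0.895 dB

0.895 dB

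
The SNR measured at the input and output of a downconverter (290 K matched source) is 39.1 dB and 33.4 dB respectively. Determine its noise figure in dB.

NF (dB) = SNR_in(dB) − SNR_out(dB) when the source is at T₀
NF = 39.1 − 33.4 = 5.7 dB

5.7 dB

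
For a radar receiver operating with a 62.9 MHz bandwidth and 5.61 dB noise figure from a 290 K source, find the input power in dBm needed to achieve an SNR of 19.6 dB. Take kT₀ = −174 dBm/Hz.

−70.8 dBm

Sensitivity = −174 + 10 log₁₀(B) + NF + SNR_min
= −174 + 77.99 + 5.61 + 19.6
= −70.80 dBm → −70.8 dBm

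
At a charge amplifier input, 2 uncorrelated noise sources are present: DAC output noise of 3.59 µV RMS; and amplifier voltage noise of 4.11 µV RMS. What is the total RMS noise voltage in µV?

5.46 µV

Uncorrelated sources add in power (mean-square): V_tot = √(ΣV_i²)
V_tot = √[(3.59×10⁻⁶)² + (4.11×10⁻⁶)²] = 5.46×10⁻⁶ V = 5.46 µV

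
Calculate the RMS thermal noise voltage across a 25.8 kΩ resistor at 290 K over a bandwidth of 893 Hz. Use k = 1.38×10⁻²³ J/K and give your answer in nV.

V_n = √(4kTRB)
4kTRB = 4 × 1.38×10⁻²³ × 290 × 2.58×10⁴ × 8.93×10² = 3.69×10⁻¹³ V²
V_n = √(3.69×10⁻¹³) = 6.07×10⁻⁷ V = 607 nV

607 nV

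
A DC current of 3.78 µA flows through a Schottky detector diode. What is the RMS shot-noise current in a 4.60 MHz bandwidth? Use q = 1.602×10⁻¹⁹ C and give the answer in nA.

2.36 nA

I_n = √(2qI·B)
2qI·B = 2 × 1.602×10⁻¹⁹ × 3.78×10⁻⁶ × 4.60×10⁶ = 5.57×10⁻¹⁸ A²
I_n = √(5.57×10⁻¹⁸) = 2.36×10⁻⁹ A = 2.36 nA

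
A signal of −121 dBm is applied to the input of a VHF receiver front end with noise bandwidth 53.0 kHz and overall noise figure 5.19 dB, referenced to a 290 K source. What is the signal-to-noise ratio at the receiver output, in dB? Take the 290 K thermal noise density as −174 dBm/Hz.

Noise floor: N = −174 + 10 log₁₀(B) + NF
10 log₁₀(5.30×10⁴) = 47.24 dB
N = −174 + 47.24 + 5.19 = −121.57 dBm
SNR = P_sig − N = −121 − (−121.57) = 0.57 dB → 0.6 dB

0.6 dB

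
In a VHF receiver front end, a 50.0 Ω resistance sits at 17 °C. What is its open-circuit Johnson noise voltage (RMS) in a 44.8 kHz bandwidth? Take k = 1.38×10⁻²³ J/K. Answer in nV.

T = 17 °C + 273.15 = 290.15 K
V_n = √(4kTRB)
4kTRB = 4 × 1.38×10⁻²³ × 290.15 × 5.00×10¹ × 4.48×10⁴ = 3.59×10⁻¹⁴ V²
V_n = √(3.59×10⁻¹⁴) = 1.89×10⁻⁷ V = 189 nV

189 nV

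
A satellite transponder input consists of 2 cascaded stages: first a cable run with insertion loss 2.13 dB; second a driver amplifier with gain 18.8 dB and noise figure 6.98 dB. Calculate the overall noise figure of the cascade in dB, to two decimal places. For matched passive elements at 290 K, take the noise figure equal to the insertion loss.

Convert to linear (a loss of L dB is a gain of −L dB): F_i = 10^(NF_i/10), G_i = 10^(G_i,dB/10)
  Stage 1: F_1 = 10^(2.13/10) = 1.633, G_1 = 10^(−2.13/10) = 0.6124
  Stage 2: F_2 = 10^(6.98/10) = 4.989, G_2 = 10^(18.8/10) = 75.86
Friis cascade:
  F = 1.633 + (4.989 − 1)/0.6124 = 8.147
NF = 10 log₁₀(8.147) = 9.11 dB

9.11 dB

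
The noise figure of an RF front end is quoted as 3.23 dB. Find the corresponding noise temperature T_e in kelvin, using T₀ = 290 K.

320 K

F = 10^(3.23/10) = 2.10378
T_e = (F − 1)·T₀ = (2.10378 − 1) × 290 = 320 K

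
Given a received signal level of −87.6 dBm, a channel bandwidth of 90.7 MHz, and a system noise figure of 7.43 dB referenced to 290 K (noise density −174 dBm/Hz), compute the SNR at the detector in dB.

−0.6 dB

Noise floor: N = −174 + 10 log₁₀(B) + NF
10 log₁₀(9.07×10⁷) = 79.58 dB
N = −174 + 79.58 + 7.43 = −86.99 dBm
SNR = P_sig − N = −87.6 − (−86.99) = −0.61 dB → −0.6 dB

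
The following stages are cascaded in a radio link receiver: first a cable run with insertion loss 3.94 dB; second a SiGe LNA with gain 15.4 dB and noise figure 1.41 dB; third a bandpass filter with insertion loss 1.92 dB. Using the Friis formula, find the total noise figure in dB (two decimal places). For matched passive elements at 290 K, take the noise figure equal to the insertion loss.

Convert to linear (a loss of L dB is a gain of −L dB): F_i = 10^(NF_i/10), G_i = 10^(G_i,dB/10)
  Stage 1: F_1 = 10^(3.94/10) = 2.477, G_1 = 10^(−3.94/10) = 0.4036
  Stage 2: F_2 = 10^(1.41/10) = 1.384, G_2 = 10^(15.4/10) = 34.67
  Stage 3: F_3 = 10^(1.92/10) = 1.556, G_3 = 10^(−1.92/10) = 0.6427
Friis cascade:
  F = 2.477 + (1.384 − 1)/0.4036 + (1.556 − 1)/14.00 = 3.467
NF = 10 log₁₀(3.467) = 5.40 dB

5.40 dB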